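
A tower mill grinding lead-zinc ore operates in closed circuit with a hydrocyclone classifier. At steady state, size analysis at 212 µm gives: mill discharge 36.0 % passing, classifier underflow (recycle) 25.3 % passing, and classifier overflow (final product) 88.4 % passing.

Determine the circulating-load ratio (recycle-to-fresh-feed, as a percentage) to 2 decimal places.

Mass balance on the −212 µm fraction:
r = (o − d)/(d − u)
r = (88.4 − 36.0)/(36.0 − 25.3) = 52.4/10.7 = 4.8972
CL = 100·r = 489.72 %

CL = 489.72 %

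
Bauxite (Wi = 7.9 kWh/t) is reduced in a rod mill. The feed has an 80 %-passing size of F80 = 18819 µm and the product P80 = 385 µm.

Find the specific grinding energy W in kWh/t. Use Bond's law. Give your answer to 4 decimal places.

W = 3.4503 kWh/t

Bond:  W = 10 Wi (1/√P − 1/√F)
1/√385 = 0.050965;  1/√18819 = 0.007290
W = 10·7.9·(0.050965 − 0.007290) = 3.4503 kWh/t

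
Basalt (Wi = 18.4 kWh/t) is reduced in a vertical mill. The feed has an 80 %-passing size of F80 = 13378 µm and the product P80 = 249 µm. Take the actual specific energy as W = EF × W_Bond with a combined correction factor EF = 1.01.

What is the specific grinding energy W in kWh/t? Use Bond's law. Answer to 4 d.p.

W = 10.1704 kWh/t

W = 10·Wi·(P80^(-½) − F80^(-½))
1/√249 = 0.063372;  1/√13378 = 0.008646
W = 10·18.4·(0.063372 − 0.008646) = 10.0697 kWh/t
With EF = 1.01: W = 10.0697·1.01 = 10.1704 kWh/t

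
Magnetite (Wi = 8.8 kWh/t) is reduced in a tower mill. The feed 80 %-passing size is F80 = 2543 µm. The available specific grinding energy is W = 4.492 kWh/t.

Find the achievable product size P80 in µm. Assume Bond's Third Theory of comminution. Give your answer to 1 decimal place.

P80 = 199.1 µm

Bond: W = 10·Wi·(1/√P80 − 1/√F80)
P80^(−½) = W/(10 Wi) + F80^(−½)
  = 4.4920/(10·8.8) + 1/√2543 = 0.051045 + 0.019830 = 0.070876
P80 = (1/0.070876)² = 14.1092² = 199.07 µm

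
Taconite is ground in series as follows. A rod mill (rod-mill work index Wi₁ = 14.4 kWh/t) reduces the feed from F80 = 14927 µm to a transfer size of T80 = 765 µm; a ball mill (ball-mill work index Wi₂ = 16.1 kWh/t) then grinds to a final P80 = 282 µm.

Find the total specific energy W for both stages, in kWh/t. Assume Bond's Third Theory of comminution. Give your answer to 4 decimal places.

Bond:  W = 10 Wi (1/√P − 1/√F)
Stage 1 (14927→765 µm, Wi₁=14.4): W₁ = 10·14.4·(0.036155 − 0.008185) = 4.0277 kWh/t
Stage 2 (765→282 µm, Wi₂=16.1): W₂ = 10·16.1·(0.059549 − 0.036155) = 3.7664 kWh/t
W = W₁ + W₂ = 4.0277 + 3.7664 = 7.7941 kWh/t

W = 7.7941 kWh/t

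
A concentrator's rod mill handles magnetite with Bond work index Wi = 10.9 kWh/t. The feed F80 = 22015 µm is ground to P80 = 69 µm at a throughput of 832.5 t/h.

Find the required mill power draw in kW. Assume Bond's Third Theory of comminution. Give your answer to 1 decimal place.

W = 10·Wi·(P80^(-½) − F80^(-½))
W = 10·10.9·(1/√69 − 1/√22015) = 10·10.9·(0.113646) = 12.3874 kWh/t
P = W·T = 12.3874·832.5 = 10312.5 kW

P = 10312.5 kW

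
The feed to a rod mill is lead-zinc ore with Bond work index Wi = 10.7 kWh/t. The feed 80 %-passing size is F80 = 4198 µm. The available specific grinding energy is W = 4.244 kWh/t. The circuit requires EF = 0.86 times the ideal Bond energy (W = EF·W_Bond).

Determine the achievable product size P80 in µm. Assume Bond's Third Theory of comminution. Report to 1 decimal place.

W_Bond = 10·Wi·(1/√P₈₀ − 1/√F₈₀)
W_Bond = W / EF = 4.244 / 0.86 = 4.9349 kWh/t
⇒ 1/√P80 = W_Bond/(10 Wi) + 1/√F80
  = 4.9349/(10·10.7) + 1/√4198 = 0.046120 + 0.015434 = 0.061554
P80 = (1/0.061554)² = 16.2458² = 263.93 µm

P80 = 263.9 µm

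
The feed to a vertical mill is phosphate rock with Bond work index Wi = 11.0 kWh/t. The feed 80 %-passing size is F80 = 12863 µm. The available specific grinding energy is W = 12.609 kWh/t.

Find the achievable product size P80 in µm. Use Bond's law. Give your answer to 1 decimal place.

P80 = 65.6 µm

W = 10 Wi / √P80 − 10 Wi / √F80
P80^(−½) = W/(10 Wi) + F80^(−½)
  = 12.6090/(10·11.0) + 1/√12863 = 0.114627 + 0.008817 = 0.123444
P80 = (1/0.123444)² = 8.1008² = 65.62 µm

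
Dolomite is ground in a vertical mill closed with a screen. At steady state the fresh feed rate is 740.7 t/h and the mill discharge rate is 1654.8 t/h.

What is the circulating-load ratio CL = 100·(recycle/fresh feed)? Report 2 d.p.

Mill node: discharge = fresh + recycle.
R = M − F = 1654.8 − 740.7 = 914.1 t/h
CL = 100·R/F = 100·914.1/740.7 = 123.41 %

CL = 123.41 %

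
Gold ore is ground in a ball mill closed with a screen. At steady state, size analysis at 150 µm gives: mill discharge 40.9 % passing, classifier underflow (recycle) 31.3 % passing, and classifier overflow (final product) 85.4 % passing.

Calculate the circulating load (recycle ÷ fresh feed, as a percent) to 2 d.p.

CL = 463.54 %

Mass balance on the −150 µm fraction:
d + r·d = r·u + o → r(d−u) = o−d
r = (85.4 − 40.9)/(40.9 − 31.3) = 44.5/9.6 = 4.6354
CL = 100·r = 463.54 %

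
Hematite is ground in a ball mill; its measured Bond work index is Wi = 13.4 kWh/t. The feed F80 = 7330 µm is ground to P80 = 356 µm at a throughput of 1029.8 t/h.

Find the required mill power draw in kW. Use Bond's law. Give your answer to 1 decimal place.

W = 10 Wi (P80^-0.5 − F80^-0.5)
W = 10·13.4·(1/√356 − 1/√7330) = 10·13.4·(0.041320) = 5.5368 kWh/t
Mill draw = 5.5368 × 1029.8 = 5701.8 kW

P = 5701.8 kW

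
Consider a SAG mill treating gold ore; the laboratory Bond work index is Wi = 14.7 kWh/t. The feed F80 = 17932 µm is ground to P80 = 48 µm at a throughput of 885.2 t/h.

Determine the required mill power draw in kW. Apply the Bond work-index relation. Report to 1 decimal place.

P = 17810.1 kW

Bond: W = 10·Wi·(1/√P80 − 1/√F80)
W = 10·14.7·(1/√48 − 1/√17932) = 10·14.7·(0.136870) = 20.1199 kWh/t
Power = W × throughput = 20.1199 kWh/t × 885.2 t/h = 17810.1 kW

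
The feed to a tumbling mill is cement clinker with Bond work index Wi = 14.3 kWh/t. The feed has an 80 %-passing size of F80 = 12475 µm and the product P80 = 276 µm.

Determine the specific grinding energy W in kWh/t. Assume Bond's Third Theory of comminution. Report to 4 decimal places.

W = 7.3273 kWh/t

Bond:  W = 10 Wi (1/√P − 1/√F)
1/√276 = 0.060193;  1/√12475 = 0.008953
W = 10·14.3·(0.060193 − 0.008953) = 7.3273 kWh/t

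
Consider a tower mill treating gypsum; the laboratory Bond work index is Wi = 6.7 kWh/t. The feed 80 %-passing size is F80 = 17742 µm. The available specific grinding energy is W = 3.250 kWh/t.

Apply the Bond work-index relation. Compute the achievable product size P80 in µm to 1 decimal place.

Bond: W = 10·Wi·(1/√P80 − 1/√F80)
P80^-0.5 = F80^-0.5 + W/(10 Wi)
  = 3.2500/(10·6.7) + 1/√17742 = 0.048507 + 0.007508 = 0.056015
P80 = (1/0.056015)² = 17.8524² = 318.71 µm

P80 = 318.7 µm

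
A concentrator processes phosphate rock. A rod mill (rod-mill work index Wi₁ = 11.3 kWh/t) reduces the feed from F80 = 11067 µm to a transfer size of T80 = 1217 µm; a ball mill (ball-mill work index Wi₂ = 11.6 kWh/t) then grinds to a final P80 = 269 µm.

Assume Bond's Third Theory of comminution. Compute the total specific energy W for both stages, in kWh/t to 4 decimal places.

Bond: W = 10·Wi·(1/√P80 − 1/√F80)
Stage 1 (11067→1217 µm, Wi₁=11.3): W₁ = 10·11.3·(0.028665 − 0.009506) = 2.1650 kWh/t
Stage 2 (1217→269 µm, Wi₂=11.6): W₂ = 10·11.6·(0.060971 − 0.028665) = 3.7475 kWh/t
W = W₁ + W₂ = 2.1650 + 3.7475 = 5.9125 kWh/t

W = 5.9125 kWh/t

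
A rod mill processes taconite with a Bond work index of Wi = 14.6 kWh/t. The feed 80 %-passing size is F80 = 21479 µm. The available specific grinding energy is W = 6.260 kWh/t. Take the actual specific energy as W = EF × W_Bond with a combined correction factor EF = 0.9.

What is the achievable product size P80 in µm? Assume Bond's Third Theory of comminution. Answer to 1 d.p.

Bond:  W = 10 Wi (1/√P − 1/√F)
W_Bond = W / EF = 6.260 / 0.9 = 6.9556 kWh/t
P80^-0.5 = F80^-0.5 + W_Bond/(10 Wi)
  = 6.9556/(10·14.6) + 1/√21479 = 0.047641 + 0.006823 = 0.054464
P80 = (1/0.054464)² = 18.3607² = 337.12 µm

P80 = 337.1 µm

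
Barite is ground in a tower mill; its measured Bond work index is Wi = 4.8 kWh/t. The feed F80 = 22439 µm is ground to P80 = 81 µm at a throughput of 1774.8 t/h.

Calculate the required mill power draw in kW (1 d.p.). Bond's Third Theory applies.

P = 8896.9 kW

Bond:  W = 10 Wi (1/√P − 1/√F)
W = 10·4.8·(1/√81 − 1/√22439) = 10·4.8·(0.104435) = 5.0129 kWh/t
P_mill = W·ṁ = 5.0129·1774.8 = 8896.9 kW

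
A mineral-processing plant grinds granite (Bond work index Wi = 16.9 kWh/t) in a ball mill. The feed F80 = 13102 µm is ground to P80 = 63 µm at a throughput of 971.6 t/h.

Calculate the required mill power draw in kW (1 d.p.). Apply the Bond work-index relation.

P = 19252.8 kW

Bond: W = 10·Wi·(1/√P80 − 1/√F80)
W = 10·16.9·(1/√63 − 1/√13102) = 10·16.9·(0.117252) = 19.8156 kWh/t
Power = W × throughput = 19.8156 kWh/t × 971.6 t/h = 19252.8 kW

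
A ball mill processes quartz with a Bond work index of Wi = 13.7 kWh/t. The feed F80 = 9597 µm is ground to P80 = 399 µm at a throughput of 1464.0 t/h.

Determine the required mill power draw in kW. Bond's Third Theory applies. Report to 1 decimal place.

P = 7993.6 kW

W_Bond = 10·Wi·(1/√P₈₀ − 1/√F₈₀)
W = 10·13.7·(1/√399 − 1/√9597) = 10·13.7·(0.039855) = 5.4601 kWh/t
P = W·T = 5.4601·1464.0 = 7993.6 kW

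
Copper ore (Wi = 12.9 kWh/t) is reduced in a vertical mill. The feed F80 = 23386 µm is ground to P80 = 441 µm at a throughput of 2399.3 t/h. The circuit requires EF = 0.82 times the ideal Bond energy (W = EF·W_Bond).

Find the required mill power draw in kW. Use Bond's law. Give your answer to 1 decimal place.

W = 10·Wi·(P80^(-½) − F80^(-½))
W = 10·12.9·(1/√441 − 1/√23386) = 10·12.9·(0.041080) = 5.2993 kWh/t
With EF = 0.82: W = 5.2993·0.82 = 4.3454 kWh/t
Mill draw = 4.3454 × 2399.3 = 10426.0 kW

P = 10426.0 kW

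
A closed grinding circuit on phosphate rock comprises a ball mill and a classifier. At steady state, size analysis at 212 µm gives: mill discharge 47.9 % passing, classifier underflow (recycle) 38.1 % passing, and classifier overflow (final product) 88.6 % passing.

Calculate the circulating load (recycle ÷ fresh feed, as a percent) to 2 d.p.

CL = 415.31 %

Two-product formula at 212 µm:
r = (o − d)/(d − u)
r = (88.6 − 47.9)/(47.9 − 38.1) = 40.7/9.8 = 4.1531
CL = 100·r = 415.31 %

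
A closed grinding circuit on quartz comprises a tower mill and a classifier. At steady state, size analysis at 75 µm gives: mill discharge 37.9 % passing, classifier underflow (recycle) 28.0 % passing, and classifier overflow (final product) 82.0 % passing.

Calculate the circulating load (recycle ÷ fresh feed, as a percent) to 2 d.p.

CL = 445.45 %

Two-product formula at 75 µm:
(1+r)d = ru + o → r = (o−d)/(d−u)
r = (82.0 − 37.9)/(37.9 − 28.0) = 44.1/9.9 = 4.4545
CL = 100·r = 445.45 %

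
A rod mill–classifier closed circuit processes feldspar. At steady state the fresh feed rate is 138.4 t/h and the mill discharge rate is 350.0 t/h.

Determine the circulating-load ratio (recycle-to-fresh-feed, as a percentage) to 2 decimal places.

CL = 152.89 %

Steady state: M = F + R.
R = M − F = 350.0 − 138.4 = 211.6 t/h
CL = 100·R/F = 100·211.6/138.4 = 152.89 %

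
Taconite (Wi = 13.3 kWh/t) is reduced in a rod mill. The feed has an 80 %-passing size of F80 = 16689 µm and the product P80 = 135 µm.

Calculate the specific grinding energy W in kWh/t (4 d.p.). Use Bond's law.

W = 10.4173 kWh/t

W = 10 Wi (1/√P80 − 1/√F80)  [Bond]
1/√135 = 0.086066;  1/√16689 = 0.007741
W = 10·13.3·(0.086066 − 0.007741) = 10.4173 kWh/t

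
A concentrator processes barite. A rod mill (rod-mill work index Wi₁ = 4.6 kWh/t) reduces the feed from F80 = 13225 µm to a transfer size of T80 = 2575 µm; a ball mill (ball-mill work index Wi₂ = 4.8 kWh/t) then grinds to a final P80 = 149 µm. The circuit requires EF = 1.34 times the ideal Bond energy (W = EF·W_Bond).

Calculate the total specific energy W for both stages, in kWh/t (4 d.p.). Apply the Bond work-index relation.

Bond: W = 10·Wi·(1/√P80 − 1/√F80)
Stage 1 (13225→2575 µm, Wi₁=4.6): W₁ = 10·4.6·(0.019707 − 0.008696) = 0.5065 kWh/t
Stage 2 (2575→149 µm, Wi₂=4.8): W₂ = 10·4.8·(0.081923 − 0.019707) = 2.9864 kWh/t
W = W₁ + W₂ = 0.5065 + 2.9864 = 3.4929 kWh/t
Apply correction: 3.4929 × 1.34 = 4.6805 kWh/t

W = 4.6805 kWh/t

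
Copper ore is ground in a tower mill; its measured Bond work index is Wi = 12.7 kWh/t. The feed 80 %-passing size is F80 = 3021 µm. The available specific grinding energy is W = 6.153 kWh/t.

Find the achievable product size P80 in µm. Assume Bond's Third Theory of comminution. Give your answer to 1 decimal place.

P80 = 225.2 µm

W = 10 Wi (P80^-0.5 − F80^-0.5)
P80^-0.5 = F80^-0.5 + W/(10 Wi)
  = 6.1530/(10·12.7) + 1/√3021 = 0.048449 + 0.018194 = 0.066643
P80 = (1/0.066643)² = 15.0054² = 225.16 µm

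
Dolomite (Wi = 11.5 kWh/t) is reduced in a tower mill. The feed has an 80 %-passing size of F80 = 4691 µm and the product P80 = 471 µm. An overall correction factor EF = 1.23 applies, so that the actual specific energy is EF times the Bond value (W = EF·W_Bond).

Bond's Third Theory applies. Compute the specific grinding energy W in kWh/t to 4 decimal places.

Bond:  W = 10 Wi (1/√P − 1/√F)
1/√471 = 0.046078;  1/√4691 = 0.014600
W = 10·11.5·(0.046078 − 0.014600) = 3.6199 kWh/t
With EF = 1.23: W = 3.6199·1.23 = 4.4524 kWh/t

W = 4.4524 kWh/t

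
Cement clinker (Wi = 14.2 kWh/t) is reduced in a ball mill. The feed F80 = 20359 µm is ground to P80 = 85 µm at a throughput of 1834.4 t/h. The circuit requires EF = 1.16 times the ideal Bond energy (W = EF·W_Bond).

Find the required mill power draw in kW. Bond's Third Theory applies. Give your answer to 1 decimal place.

Bond:  W = 10 Wi (1/√P − 1/√F)
W = 10·14.2·(1/√85 − 1/√20359) = 10·14.2·(0.101457) = 14.4069 kWh/t
Corrected W = EF·W_Bond = 1.16·14.4069 = 16.7120 kWh/t
P = W·T = 16.7120·1834.4 = 30656.4 kW

P = 30656.4 kW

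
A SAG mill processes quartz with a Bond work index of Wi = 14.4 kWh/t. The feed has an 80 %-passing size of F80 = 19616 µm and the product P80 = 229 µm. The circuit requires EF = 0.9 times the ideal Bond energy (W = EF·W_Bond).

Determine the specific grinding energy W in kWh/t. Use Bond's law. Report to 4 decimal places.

W = 7.6389 kWh/t

W_Bond = 10·Wi·(1/√P₈₀ − 1/√F₈₀)
1/√229 = 0.066082;  1/√19616 = 0.007140
W = 10·14.4·(0.066082 − 0.007140) = 8.4876 kWh/t
Apply correction: 8.4876 × 0.9 = 7.6389 kWh/t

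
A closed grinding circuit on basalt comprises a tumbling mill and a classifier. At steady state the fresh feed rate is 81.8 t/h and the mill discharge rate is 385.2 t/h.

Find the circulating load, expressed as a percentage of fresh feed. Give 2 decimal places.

CL = 370.90 %

Mill node: discharge = fresh + recycle.
R = M − F = 385.2 − 81.8 = 303.4 t/h
CL = 100·R/F = 100·303.4/81.8 = 370.90 %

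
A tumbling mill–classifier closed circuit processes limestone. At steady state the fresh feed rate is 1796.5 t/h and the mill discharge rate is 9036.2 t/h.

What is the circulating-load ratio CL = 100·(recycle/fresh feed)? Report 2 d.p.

CL = 402.99 %

Steady state: M = F + R.
R = M − F = 9036.2 − 1796.5 = 7239.7 t/h
CL = 100·R/F = 100·7239.7/1796.5 = 402.99 %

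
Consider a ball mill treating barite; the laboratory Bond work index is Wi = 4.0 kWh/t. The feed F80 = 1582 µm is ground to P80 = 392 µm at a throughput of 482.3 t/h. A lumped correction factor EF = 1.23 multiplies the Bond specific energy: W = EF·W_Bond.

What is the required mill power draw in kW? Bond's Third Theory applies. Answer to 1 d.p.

W = 10·Wi·(P80^(-½) − F80^(-½))
W = 10·4.0·(1/√392 − 1/√1582) = 10·4.0·(0.025366) = 1.0146 kWh/t
With EF = 1.23: W = 1.0146·1.23 = 1.2480 kWh/t
Power = W × throughput = 1.2480 kWh/t × 482.3 t/h = 601.9 kW

P = 601.9 kW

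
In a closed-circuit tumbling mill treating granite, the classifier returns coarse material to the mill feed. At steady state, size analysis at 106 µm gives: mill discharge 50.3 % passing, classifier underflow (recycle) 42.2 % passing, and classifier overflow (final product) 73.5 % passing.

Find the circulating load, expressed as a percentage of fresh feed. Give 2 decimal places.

Balance %-passing 106 µm (r = R/F):
(1+r)d = ru + o → r = (o−d)/(d−u)
r = (73.5 − 50.3)/(50.3 − 42.2) = 23.2/8.1 = 2.8642
CL = 100·r = 286.42 %

CL = 286.42 %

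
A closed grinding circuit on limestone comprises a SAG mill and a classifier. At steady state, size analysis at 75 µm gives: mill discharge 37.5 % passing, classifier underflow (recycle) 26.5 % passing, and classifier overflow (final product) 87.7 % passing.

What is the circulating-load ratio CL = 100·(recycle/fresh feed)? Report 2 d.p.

CL = 456.36 %

Two-product formula at 75 µm:
Fd + Rd = Ru + Fo ⇒ R/F = (o−d)/(d−u)
r = (87.7 − 37.5)/(37.5 − 26.5) = 50.2/11.0 = 4.5636
CL = 100·r = 456.36 %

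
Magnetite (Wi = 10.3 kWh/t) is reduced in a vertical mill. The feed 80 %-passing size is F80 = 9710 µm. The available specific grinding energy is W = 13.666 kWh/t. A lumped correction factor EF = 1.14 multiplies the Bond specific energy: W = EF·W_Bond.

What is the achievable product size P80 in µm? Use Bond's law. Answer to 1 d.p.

W = 10 Wi (1/√P80 − 1/√F80)  [Bond]
W_Bond = W / EF = 13.666 / 1.14 = 11.9877 kWh/t
⇒ 1/√P80 = W_Bond/(10·Wi) + 1/√F80
  = 11.9877/(10·10.3) + 1/√9710 = 0.116386 + 0.010148 = 0.126534
P80 = (1/0.126534)² = 7.9030² = 62.46 µm

P80 = 62.5 µm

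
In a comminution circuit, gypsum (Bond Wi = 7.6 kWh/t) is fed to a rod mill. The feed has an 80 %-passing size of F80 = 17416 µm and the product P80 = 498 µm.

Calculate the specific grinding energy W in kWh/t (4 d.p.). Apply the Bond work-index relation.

W = 10·Wi·[P80^(−½) − F80^(−½)]
1/√498 = 0.044811;  1/√17416 = 0.007577
W = 10·7.6·(0.044811 − 0.007577) = 2.8298 kWh/t

W = 2.8298 kWh/t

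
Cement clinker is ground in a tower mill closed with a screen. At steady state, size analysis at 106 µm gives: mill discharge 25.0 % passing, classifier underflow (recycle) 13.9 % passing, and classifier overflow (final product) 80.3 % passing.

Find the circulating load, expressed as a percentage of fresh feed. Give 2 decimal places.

Two-product formula at 106 µm:
d + r·d = r·u + o → r(d−u) = o−d
r = (80.3 − 25.0)/(25.0 − 13.9) = 55.3/11.1 = 4.9820
CL = 100·r = 498.20 %

CL = 498.20 %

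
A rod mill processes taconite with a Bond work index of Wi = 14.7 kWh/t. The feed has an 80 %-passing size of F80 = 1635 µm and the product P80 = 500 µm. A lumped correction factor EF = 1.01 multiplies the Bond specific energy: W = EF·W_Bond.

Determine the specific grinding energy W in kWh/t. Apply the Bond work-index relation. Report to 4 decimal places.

Bond:  W = 10 Wi (1/√P − 1/√F)
1/√500 = 0.044721;  1/√1635 = 0.024731
W = 10·14.7·(0.044721 − 0.024731) = 2.9386 kWh/t
With EF = 1.01: W = 2.9386·1.01 = 2.9680 kWh/t

W = 2.9680 kWh/t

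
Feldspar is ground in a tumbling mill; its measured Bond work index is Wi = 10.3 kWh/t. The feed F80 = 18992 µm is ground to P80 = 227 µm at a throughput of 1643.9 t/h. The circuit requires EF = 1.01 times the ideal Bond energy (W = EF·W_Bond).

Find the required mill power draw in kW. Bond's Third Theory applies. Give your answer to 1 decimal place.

W = 10 Wi / √P80 − 10 Wi / √F80
W = 10·10.3·(1/√227 − 1/√18992) = 10·10.3·(0.059116) = 6.0890 kWh/t
With EF = 1.01: W = 6.0890·1.01 = 6.1498 kWh/t
Power = W × throughput = 6.1498 kWh/t × 1643.9 t/h = 10109.7 kW

P = 10109.7 kW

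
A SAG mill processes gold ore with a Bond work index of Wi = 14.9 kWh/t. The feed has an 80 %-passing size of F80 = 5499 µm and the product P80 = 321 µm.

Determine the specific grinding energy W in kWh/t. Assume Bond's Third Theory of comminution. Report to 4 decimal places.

W = 6.3071 kWh/t

Bond:  W = 10 Wi (1/√P − 1/√F)
1/√321 = 0.055815;  1/√5499 = 0.013485
W = 10·14.9·(0.055815 − 0.013485) = 6.3071 kWh/t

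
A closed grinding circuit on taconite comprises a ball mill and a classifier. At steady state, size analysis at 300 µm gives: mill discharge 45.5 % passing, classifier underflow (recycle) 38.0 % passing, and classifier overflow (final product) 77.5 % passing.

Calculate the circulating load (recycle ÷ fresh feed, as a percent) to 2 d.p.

Let r = R/F. Size balance at 300 µm:
r = (o − d)/(d − u)
r = (77.5 − 45.5)/(45.5 − 38.0) = 32.0/7.5 = 4.2667
CL = 100·r = 426.67 %

CL = 426.67 %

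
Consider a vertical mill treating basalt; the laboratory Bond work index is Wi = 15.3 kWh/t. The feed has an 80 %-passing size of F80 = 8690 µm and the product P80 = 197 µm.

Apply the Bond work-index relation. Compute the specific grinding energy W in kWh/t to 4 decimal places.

W = 9.2595 kWh/t

W = 10·Wi·(P80^(-½) − F80^(-½))
1/√197 = 0.071247;  1/√8690 = 0.010727
W = 10·15.3·(0.071247 − 0.010727) = 9.2595 kWh/t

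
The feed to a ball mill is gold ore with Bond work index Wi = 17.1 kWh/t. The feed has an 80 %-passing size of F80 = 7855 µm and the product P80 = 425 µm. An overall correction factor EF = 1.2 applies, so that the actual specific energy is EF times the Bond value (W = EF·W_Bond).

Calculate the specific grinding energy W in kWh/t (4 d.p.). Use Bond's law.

W = 10 Wi / √P80 − 10 Wi / √F80
1/√425 = 0.048507;  1/√7855 = 0.011283
W = 10·17.1·(0.048507 − 0.011283) = 6.3653 kWh/t
W_actual = 1.2 × 6.3653 = 7.6384 kWh/t

W = 7.6384 kWh/t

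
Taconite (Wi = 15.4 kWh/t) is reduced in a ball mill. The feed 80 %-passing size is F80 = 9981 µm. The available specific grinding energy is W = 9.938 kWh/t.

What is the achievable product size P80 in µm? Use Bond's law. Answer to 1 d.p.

W = 10 Wi / √P80 − 10 Wi / √F80
P80^-0.5 = F80^-0.5 + W/(10 Wi)
  = 9.9380/(10·15.4) + 1/√9981 = 0.064532 + 0.010010 = 0.074542
P80 = (1/0.074542)² = 13.4153² = 179.97 µm

P80 = 180.0 µm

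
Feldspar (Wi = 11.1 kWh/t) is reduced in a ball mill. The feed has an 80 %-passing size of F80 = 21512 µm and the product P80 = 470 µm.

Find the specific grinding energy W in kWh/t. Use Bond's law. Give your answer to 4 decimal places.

W = 10·Wi·[P80^(−½) − F80^(−½)]
1/√470 = 0.046127;  1/√21512 = 0.006818
W = 10·11.1·(0.046127 − 0.006818) = 4.3632 kWh/t

W = 4.3632 kWh/t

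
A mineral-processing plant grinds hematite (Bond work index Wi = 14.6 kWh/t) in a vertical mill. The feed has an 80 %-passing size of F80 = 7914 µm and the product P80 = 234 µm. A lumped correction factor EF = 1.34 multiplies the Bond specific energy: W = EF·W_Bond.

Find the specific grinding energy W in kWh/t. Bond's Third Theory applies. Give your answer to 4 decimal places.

W_Bond = 10·Wi·(1/√P₈₀ − 1/√F₈₀)
1/√234 = 0.065372;  1/√7914 = 0.011241
W = 10·14.6·(0.065372 − 0.011241) = 7.9031 kWh/t
Corrected W = EF·W_Bond = 1.34·7.9031 = 10.5902 kWh/t

W = 10.5902 kWh/t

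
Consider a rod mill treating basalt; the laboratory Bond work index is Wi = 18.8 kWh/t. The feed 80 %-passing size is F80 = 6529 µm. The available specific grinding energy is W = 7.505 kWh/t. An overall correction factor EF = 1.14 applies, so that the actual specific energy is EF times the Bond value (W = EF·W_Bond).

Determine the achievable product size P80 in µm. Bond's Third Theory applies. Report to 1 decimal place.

P80 = 445.2 µm

Bond: W = 10·Wi·(1/√P80 − 1/√F80)
W_Bond = W / EF = 7.505 / 1.14 = 6.5833 kWh/t
P80^(−½) = W_Bond/(10 Wi) + F80^(−½)
  = 6.5833/(10·18.8) + 1/√6529 = 0.035018 + 0.012376 = 0.047394
P80 = (1/0.047394)² = 21.0999² = 445.21 µm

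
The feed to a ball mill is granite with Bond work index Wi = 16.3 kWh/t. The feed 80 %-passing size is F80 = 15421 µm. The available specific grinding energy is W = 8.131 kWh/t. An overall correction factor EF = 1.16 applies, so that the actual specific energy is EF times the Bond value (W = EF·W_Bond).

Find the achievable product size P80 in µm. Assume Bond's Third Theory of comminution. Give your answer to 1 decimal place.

P80 = 383.6 µm

W_Bond = 10·Wi·(1/√P₈₀ − 1/√F₈₀)
W_Bond = W / EF = 8.131 / 1.16 = 7.0095 kWh/t
P80^(−½) = W_Bond/(10 Wi) + F80^(−½)
  = 7.0095/(10·16.3) + 1/√15421 = 0.043003 + 0.008053 = 0.051056
P80 = (1/0.051056)² = 19.5865² = 383.63 µm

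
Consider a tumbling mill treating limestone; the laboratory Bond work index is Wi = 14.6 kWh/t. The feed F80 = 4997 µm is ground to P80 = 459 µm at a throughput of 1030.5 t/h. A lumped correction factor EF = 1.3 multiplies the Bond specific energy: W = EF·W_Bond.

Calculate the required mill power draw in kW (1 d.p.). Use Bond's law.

P = 6362.4 kW

W = 10·Wi·(P80^(-½) − F80^(-½))
W = 10·14.6·(1/√459 − 1/√4997) = 10·14.6·(0.032530) = 4.7493 kWh/t
Apply correction: 4.7493 × 1.3 = 6.1741 kWh/t
P_mill = W·ṁ = 6.1741·1030.5 = 6362.4 kW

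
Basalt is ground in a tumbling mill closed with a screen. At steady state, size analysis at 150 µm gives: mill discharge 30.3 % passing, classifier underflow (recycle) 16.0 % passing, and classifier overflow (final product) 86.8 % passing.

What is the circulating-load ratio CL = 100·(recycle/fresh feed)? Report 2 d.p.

CL = 395.10 %

Two-product formula at 150 µm:
Fd + Rd = Ru + Fo ⇒ R/F = (o−d)/(d−u)
r = (86.8 − 30.3)/(30.3 − 16.0) = 56.5/14.3 = 3.9510
CL = 100·r = 395.10 %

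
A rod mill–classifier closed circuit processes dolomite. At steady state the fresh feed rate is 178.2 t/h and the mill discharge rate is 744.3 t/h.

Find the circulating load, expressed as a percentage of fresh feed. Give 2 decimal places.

M = F + R at steady state, so:
R = M − F = 744.3 − 178.2 = 566.1 t/h
CL = 100·R/F = 100·566.1/178.2 = 317.68 %

CL = 317.68 %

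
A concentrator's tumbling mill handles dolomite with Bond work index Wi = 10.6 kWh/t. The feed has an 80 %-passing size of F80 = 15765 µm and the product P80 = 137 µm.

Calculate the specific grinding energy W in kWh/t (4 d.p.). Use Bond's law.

W = 10·Wi·[P80^(−½) − F80^(−½)]
1/√137 = 0.085436;  1/√15765 = 0.007964
W = 10·10.6·(0.085436 − 0.007964) = 8.2120 kWh/t

W = 8.2120 kWh/t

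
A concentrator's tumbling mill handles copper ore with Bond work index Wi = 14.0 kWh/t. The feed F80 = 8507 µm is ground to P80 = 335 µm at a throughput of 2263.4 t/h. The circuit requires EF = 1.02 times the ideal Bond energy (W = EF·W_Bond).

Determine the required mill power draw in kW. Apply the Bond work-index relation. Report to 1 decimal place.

P = 14154.7 kW

W = 10·Wi·(P80^(-½) − F80^(-½))
W = 10·14.0·(1/√335 − 1/√8507) = 10·14.0·(0.043794) = 6.1311 kWh/t
With EF = 1.02: W = 6.1311·1.02 = 6.2538 kWh/t
Power = W × throughput = 6.2538 kWh/t × 2263.4 t/h = 14154.7 kW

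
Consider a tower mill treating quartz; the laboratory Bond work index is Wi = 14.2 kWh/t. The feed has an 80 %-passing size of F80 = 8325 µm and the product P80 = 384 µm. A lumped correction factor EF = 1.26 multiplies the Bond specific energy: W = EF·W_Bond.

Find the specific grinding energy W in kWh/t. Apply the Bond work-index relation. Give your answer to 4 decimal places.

Bond: W = 10·Wi·(1/√P80 − 1/√F80)
1/√384 = 0.051031;  1/√8325 = 0.010960
W = 10·14.2·(0.051031 − 0.010960) = 5.6901 kWh/t
Corrected W = EF·W_Bond = 1.26·5.6901 = 7.1695 kWh/t

W = 7.1695 kWh/t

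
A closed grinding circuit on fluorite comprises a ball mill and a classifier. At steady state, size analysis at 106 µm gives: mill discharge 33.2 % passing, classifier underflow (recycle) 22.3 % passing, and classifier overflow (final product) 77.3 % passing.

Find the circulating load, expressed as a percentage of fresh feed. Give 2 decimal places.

Balance %-passing 106 µm (r = R/F):
(1+r)d = ru + o → r = (o−d)/(d−u)
r = (77.3 − 33.2)/(33.2 − 22.3) = 44.1/10.9 = 4.0459
CL = 100·r = 404.59 %

CL = 404.59 %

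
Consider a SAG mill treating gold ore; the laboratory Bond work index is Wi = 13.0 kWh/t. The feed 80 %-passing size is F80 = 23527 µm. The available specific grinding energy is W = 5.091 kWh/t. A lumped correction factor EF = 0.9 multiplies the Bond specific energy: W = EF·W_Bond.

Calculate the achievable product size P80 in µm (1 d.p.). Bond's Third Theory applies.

P80 = 399.5 µm

W = 10 Wi (P80^-0.5 − F80^-0.5)
W_Bond = W / EF = 5.091 / 0.9 = 5.6567 kWh/t
⇒ 1/√P80 = W_Bond/(10·Wi) + 1/√F80
  = 5.6567/(10·13.0) + 1/√23527 = 0.043513 + 0.006520 = 0.050032
P80 = (1/0.050032)² = 19.9871² = 399.48 µm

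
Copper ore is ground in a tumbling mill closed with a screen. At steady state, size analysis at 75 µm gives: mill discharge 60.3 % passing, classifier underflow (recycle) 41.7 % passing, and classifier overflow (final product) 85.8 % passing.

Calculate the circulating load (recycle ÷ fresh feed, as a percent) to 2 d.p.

Balance %-passing 75 µm (r = R/F):
d + r·d = r·u + o → r(d−u) = o−d
r = (85.8 − 60.3)/(60.3 − 41.7) = 25.5/18.6 = 1.3710
CL = 100·r = 137.10 %

CL = 137.10 %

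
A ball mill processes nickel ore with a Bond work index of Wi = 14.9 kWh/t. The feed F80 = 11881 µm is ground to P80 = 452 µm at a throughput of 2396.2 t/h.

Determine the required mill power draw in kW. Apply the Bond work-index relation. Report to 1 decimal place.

W = 10 Wi / √P80 − 10 Wi / √F80
W = 10·14.9·(1/√452 − 1/√11881) = 10·14.9·(0.037862) = 5.6414 kWh/t
P_mill = W·ṁ = 5.6414·2396.2 = 13517.9 kW

P = 13517.9 kW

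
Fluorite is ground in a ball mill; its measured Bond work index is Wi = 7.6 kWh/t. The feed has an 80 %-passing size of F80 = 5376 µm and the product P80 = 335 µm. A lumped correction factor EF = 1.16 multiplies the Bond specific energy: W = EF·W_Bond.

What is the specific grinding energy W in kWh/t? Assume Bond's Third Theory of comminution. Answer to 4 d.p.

W = 3.6143 kWh/t

W = 10·Wi·(P80^(-½) − F80^(-½))
1/√335 = 0.054636;  1/√5376 = 0.013639
W = 10·7.6·(0.054636 − 0.013639) = 3.1158 kWh/t
W_actual = 1.16 × 3.1158 = 3.6143 kWh/t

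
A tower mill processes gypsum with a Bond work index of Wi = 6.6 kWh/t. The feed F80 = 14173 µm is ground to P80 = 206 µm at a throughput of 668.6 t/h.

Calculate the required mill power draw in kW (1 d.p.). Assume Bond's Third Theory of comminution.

W = 10 Wi (1/√P80 − 1/√F80)  [Bond]
W = 10·6.6·(1/√206 − 1/√14173) = 10·6.6·(0.061273) = 4.0441 kWh/t
P_mill = W·ṁ = 4.0441·668.6 = 2703.9 kW

P = 2703.9 kW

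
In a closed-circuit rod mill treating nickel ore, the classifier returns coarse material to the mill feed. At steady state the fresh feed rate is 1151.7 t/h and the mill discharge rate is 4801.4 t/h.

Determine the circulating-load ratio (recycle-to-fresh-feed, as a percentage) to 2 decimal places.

CL = 316.90 %

Steady state: M = F + R.
R = M − F = 4801.4 − 1151.7 = 3649.7 t/h
CL = 100·R/F = 100·3649.7/1151.7 = 316.90 %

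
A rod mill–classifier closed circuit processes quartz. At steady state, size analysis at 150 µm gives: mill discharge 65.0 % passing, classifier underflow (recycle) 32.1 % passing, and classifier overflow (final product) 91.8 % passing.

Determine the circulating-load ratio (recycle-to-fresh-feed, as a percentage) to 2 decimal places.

Classifier node, passing 150 µm:
d + r·d = r·u + o → r(d−u) = o−d
r = (91.8 − 65.0)/(65.0 − 32.1) = 26.8/32.9 = 0.8146
CL = 100·r = 81.46 %

CL = 81.46 %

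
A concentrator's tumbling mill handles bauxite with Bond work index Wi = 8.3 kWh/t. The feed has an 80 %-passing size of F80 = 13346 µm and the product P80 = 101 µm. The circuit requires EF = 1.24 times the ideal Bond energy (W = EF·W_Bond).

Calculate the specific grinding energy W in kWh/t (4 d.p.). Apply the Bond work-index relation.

W = 10 Wi (1/√P80 − 1/√F80)  [Bond]
1/√101 = 0.099504;  1/√13346 = 0.008656
W = 10·8.3·(0.099504 − 0.008656) = 7.5403 kWh/t
Apply correction: 7.5403 × 1.24 = 9.3500 kWh/t

W = 9.3500 kWh/t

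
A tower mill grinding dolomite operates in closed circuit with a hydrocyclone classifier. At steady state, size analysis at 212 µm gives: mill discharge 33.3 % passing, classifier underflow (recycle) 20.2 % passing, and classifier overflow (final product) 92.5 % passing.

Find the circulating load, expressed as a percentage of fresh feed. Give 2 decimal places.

Balance %-passing 212 µm (r = R/F):
(1+r)·d = r·u + o ⇒ r = (o−d)/(d−u)
r = (92.5 − 33.3)/(33.3 − 20.2) = 59.2/13.1 = 4.5191
CL = 100·r = 451.91 %

CL = 451.91 %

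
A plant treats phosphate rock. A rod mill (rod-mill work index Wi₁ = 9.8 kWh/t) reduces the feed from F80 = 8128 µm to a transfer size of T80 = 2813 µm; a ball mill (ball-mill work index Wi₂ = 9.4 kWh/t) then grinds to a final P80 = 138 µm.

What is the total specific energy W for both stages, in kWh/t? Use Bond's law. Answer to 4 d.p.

W = 6.9902 kWh/t

W = 10·Wi·[P80^(−½) − F80^(−½)]
Stage 1 (8128→2813 µm, Wi₁=9.8): W₁ = 10·9.8·(0.018855 − 0.011092) = 0.7607 kWh/t
Stage 2 (2813→138 µm, Wi₂=9.4): W₂ = 10·9.4·(0.085126 − 0.018855) = 6.2295 kWh/t
W = W₁ + W₂ = 0.7607 + 6.2295 = 6.9902 kWh/t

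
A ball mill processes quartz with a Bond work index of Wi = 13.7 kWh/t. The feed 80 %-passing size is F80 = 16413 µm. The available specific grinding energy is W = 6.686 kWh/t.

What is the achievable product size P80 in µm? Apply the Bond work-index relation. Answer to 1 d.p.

P80 = 312.1 µm

W = 10 Wi (1/√P80 − 1/√F80)  [Bond]
P80^(−½) = W/(10 Wi) + F80^(−½)
  = 6.6860/(10·13.7) + 1/√16413 = 0.048803 + 0.007806 = 0.056609
P80 = (1/0.056609)² = 17.6652² = 312.06 µm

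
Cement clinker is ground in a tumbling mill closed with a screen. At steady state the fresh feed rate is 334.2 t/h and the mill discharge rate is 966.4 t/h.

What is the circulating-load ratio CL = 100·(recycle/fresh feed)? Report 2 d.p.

M = F + R at steady state, so:
R = M − F = 966.4 − 334.2 = 632.2 t/h
CL = 100·R/F = 100·632.2/334.2 = 189.17 %

CL = 189.17 %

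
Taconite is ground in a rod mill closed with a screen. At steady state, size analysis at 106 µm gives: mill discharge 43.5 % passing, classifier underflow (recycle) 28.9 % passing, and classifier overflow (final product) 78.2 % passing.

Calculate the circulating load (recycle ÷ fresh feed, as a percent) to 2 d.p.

CL = 237.67 %

Classifier node, passing 106 µm:
(1+r)·d = r·u + o ⇒ r = (o−d)/(d−u)
r = (78.2 − 43.5)/(43.5 − 28.9) = 34.7/14.6 = 2.3767
CL = 100·r = 237.67 %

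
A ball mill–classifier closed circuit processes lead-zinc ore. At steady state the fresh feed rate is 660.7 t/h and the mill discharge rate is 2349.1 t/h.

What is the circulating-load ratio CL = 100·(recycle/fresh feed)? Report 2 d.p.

CL = 255.55 %

M = F + R at steady state, so:
R = M − F = 2349.1 − 660.7 = 1688.4 t/h
CL = 100·R/F = 100·1688.4/660.7 = 255.55 %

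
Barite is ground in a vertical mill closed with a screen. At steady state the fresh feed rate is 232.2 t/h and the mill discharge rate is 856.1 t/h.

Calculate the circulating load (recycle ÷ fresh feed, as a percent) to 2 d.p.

Mill node: discharge = fresh + recycle.
R = M − F = 856.1 − 232.2 = 623.9 t/h
CL = 100·R/F = 100·623.9/232.2 = 268.69 %

CL = 268.69 %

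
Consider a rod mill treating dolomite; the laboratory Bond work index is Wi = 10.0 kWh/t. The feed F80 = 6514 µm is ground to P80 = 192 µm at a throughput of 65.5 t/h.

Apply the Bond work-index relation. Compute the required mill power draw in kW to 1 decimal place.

P = 391.6 kW

Bond: W = 10·Wi·(1/√P80 − 1/√F80)
W = 10·10.0·(1/√192 − 1/√6514) = 10·10.0·(0.059779) = 5.9779 kWh/t
Power = W × throughput = 5.9779 kWh/t × 65.5 t/h = 391.6 kW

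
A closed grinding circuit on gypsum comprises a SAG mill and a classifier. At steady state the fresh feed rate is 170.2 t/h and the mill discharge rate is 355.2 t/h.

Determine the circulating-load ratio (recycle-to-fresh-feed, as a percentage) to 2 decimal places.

Mill node: discharge = fresh + recycle.
R = M − F = 355.2 − 170.2 = 185.0 t/h
CL = 100·R/F = 100·185.0/170.2 = 108.70 %

CL = 108.70 %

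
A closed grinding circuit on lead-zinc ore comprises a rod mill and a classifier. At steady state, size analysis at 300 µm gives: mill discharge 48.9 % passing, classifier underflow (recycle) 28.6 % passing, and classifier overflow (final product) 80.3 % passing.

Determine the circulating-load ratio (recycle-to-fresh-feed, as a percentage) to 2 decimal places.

CL = 154.68 %

Classifier node, passing 300 µm:
(1+r)·d = r·u + o ⇒ r = (o−d)/(d−u)
r = (80.3 − 48.9)/(48.9 − 28.6) = 31.4/20.3 = 1.5468
CL = 100·r = 154.68 %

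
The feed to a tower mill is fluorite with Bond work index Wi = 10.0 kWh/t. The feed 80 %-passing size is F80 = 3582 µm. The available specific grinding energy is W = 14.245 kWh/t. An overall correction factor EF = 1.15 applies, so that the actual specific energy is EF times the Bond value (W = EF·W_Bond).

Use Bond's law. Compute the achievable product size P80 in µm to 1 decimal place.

W = 10·Wi·(P80^(-½) − F80^(-½))
W_Bond = W / EF = 14.245 / 1.15 = 12.3870 kWh/t
⇒ 1/√P80 = W_Bond/(10·Wi) + 1/√F80
  = 12.3870/(10·10.0) + 1/√3582 = 0.123870 + 0.016708 = 0.140578
P80 = (1/0.140578)² = 7.1135² = 50.60 µm

P80 = 50.6 µm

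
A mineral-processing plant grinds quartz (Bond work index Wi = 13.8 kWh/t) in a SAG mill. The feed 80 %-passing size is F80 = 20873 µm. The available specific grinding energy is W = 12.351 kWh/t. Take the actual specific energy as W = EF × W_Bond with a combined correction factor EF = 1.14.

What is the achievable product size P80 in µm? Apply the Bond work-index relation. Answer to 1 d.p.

P80 = 137.0 µm

W_Bond = 10·Wi·(1/√P₈₀ − 1/√F₈₀)
W_Bond = W / EF = 12.351 / 1.14 = 10.8342 kWh/t
P80^(−½) = W_Bond/(10 Wi) + F80^(−½)
  = 10.8342/(10·13.8) + 1/√20873 = 0.078509 + 0.006922 = 0.085430
P80 = (1/0.085430)² = 11.7054² = 137.02 µm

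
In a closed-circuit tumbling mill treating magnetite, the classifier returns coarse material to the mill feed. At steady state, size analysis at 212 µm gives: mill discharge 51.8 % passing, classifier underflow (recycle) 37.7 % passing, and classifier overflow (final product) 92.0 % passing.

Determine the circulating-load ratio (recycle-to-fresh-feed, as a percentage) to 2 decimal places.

CL = 285.11 %

Let r = R/F. Size balance at 212 µm:
Fd + Rd = Ru + Fo ⇒ R/F = (o−d)/(d−u)
r = (92.0 − 51.8)/(51.8 − 37.7) = 40.2/14.1 = 2.8511
CL = 100·r = 285.11 %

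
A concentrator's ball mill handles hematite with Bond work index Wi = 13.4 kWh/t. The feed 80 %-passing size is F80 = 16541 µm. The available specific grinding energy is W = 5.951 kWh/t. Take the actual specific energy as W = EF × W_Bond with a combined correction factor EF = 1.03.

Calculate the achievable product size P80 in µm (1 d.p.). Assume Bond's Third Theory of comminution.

W = 10·Wi·[P80^(−½) − F80^(−½)]
W_Bond = W / EF = 5.951 / 1.03 = 5.7777 kWh/t
1/√P80 = 1/√F80 + W_Bond/(10·Wi)
  = 5.7777/(10·13.4) + 1/√16541 = 0.043117 + 0.007775 = 0.050892
P80 = (1/0.050892)² = 19.6493² = 386.10 µm

P80 = 386.1 µm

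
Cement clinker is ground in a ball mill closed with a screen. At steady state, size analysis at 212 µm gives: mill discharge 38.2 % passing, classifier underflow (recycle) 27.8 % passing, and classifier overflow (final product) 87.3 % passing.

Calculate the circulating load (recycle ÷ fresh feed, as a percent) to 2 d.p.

Mass balance on the −212 µm fraction:
d + r·d = r·u + o → r(d−u) = o−d
r = (87.3 − 38.2)/(38.2 − 27.8) = 49.1/10.4 = 4.7212
CL = 100·r = 472.12 %

CL = 472.12 %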